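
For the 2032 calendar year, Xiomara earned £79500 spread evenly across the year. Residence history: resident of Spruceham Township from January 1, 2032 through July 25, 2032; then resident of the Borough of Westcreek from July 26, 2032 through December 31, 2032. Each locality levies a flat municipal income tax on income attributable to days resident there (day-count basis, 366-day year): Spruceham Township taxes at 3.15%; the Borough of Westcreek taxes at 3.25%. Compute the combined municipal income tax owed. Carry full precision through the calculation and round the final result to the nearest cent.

£2538.79

Spruceham Township, January 1 – July 25, 2032: 207 days → £79500 × 3.15% × 207/366 = £1416.3381
The Borough of Westcreek, July 26 – December 31, 2032: 159 days → £79500 × 3.25% × 159/366 = £1122.4488
Total = £2538.7869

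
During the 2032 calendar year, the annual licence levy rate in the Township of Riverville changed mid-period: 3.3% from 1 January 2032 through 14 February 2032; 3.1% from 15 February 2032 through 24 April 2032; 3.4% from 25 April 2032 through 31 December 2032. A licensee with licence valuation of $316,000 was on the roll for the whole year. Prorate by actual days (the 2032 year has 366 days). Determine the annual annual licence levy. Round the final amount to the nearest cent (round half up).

1 January – 14 February 2032: 45 days at 3.3% → $316,000 × 3.3% × 45/366 = $1,282.1311
15 February – 24 April 2032: 70 days at 3.1% → $316,000 × 3.1% × 70/366 = $1,873.5519
25 April – 31 December 2032: 251 days at 3.4% → $316,000 × 3.4% × 251/366 = $7,368.1530
Total = $10,523.8361

$10,523.84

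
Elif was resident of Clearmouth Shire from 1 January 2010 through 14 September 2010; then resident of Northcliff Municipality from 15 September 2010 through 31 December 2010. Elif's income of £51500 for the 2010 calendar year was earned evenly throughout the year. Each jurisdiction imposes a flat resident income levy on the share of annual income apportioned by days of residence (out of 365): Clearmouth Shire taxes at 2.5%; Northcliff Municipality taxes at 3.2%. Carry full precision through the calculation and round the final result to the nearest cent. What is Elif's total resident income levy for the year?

£1394.17

Clearmouth Shire, 1 January – 14 September 2010: 257 days → £51500 × 2.5% × 257/365 = £906.5411
Northcliff Municipality, 15 September – 31 December 2010: 108 days → £51500 × 3.2% × 108/365 = £487.6274
Total = £1394.1685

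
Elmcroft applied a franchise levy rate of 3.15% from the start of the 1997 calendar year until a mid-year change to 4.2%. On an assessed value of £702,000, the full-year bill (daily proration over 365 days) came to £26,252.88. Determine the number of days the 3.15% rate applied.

Let d = days at the first rate; then 365 − d days at the second rate.
£702,000 × [3.15%·d + 4.2%·(365−d)] / 365 = £26,252.88
Solving gives d = 160, so the new rate took effect on 10 June 1997.

160 days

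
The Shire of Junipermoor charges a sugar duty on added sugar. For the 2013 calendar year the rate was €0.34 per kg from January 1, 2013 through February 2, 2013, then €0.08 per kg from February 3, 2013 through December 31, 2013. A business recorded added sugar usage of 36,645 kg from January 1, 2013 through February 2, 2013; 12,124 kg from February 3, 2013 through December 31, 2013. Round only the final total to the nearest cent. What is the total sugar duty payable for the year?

January 1 – February 2, 2013: 36,645 kg at €0.34/kg → €12,459.30
February 3 – December 31, 2013: 12,124 kg at €0.08/kg → €969.92

€13,429.22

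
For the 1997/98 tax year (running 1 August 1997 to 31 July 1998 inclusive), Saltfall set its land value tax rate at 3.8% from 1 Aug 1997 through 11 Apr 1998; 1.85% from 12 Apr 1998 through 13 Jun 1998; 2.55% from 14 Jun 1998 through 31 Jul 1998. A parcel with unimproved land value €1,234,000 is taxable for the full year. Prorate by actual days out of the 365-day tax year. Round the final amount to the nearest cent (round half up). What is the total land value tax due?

€40,710.17

1 Aug 1997 – 11 Apr 1998: 254 days at 3.8% → €1,234,000 × 3.8% × 254/365 = €32,631.6932
12 Apr – 13 Jun 1998: 63 days at 1.85% → €1,234,000 × 1.85% × 63/365 = €3,940.3479
14 Jun – 31 Jul 1998: 48 days at 2.55% → €1,234,000 × 2.55% × 48/365 = €4,138.1260
Total = €40,710.1671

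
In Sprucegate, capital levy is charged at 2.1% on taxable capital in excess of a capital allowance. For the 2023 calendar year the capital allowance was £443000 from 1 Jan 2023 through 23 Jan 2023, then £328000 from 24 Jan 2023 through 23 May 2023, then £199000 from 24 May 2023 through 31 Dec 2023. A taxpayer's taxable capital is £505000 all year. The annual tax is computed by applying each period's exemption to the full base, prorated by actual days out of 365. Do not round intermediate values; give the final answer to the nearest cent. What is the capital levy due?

£5212.49

1 Jan – 23 Jan 2023: 23 days, exemption £443000 → (£505000 − £443000) × 2.1% × 23/365 = £82.0438
24 Jan – 23 May 2023: 120 days, exemption £328000 → (£505000 − £328000) × 2.1% × 120/365 = £1222.0274
24 May – 31 Dec 2023: 222 days, exemption £199000 → (£505000 − £199000) × 2.1% × 222/365 = £3908.4164
Total = £5212.4877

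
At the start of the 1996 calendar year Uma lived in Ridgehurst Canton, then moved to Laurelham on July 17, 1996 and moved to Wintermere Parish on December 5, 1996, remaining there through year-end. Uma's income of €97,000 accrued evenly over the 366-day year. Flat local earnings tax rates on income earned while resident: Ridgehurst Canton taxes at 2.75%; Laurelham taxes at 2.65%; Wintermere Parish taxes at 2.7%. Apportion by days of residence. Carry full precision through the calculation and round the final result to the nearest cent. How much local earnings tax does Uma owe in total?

€2,626.55

Ridgehurst Canton, January 1 – July 16, 1996: 198 days → €97,000 × 2.75% × 198/366 = €1,443.0738
Laurelham, July 17 – December 4, 1996: 141 days → €97,000 × 2.65% × 141/366 = €990.2746
Wintermere Parish, December 5 – December 31, 1996: 27 days → €97,000 × 2.7% × 27/366 = €193.2049
Total = €2,626.5533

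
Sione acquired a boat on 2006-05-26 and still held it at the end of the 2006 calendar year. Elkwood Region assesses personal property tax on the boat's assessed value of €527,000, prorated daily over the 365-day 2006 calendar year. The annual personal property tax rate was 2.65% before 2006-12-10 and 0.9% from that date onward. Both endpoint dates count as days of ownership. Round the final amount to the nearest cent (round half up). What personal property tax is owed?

€7,861.68

2006-05-26 to 2006-12-09: 198 days at 2.65% → €527,000 × 2.65% × 198/365 = €7,575.8055
2006-12-10 to 2006-12-31: 22 days at 0.9% → €527,000 × 0.9% × 22/365 = €285.8795
Total = €7,861.6849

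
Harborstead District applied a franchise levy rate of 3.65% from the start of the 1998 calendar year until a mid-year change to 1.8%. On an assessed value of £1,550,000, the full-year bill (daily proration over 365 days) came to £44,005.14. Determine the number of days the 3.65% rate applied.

205 days

Let d = days at the first rate; then 365 − d days at the second rate.
£1,550,000 × [3.65%·d + 1.8%·(365−d)] / 365 = £44,005.14
Solving gives d = 205, so the new rate took effect on 25 July 1998.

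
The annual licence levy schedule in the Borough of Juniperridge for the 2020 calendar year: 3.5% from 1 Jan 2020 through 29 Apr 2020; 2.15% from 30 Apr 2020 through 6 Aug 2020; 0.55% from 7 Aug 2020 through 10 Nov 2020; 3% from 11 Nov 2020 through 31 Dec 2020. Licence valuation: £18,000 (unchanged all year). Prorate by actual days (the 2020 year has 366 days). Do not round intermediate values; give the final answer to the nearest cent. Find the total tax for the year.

1 Jan – 29 Apr 2020: 120 days at 3.5% → £18,000 × 3.5% × 120/366 = £206.5574
30 Apr – 6 Aug 2020: 99 days at 2.15% → £18,000 × 2.15% × 99/366 = £104.6803
7 Aug – 10 Nov 2020: 96 days at 0.55% → £18,000 × 0.55% × 96/366 = £25.9672
11 Nov – 31 Dec 2020: 51 days at 3% → £18,000 × 3% × 51/366 = £75.2459
Total = £412.4508

£412.45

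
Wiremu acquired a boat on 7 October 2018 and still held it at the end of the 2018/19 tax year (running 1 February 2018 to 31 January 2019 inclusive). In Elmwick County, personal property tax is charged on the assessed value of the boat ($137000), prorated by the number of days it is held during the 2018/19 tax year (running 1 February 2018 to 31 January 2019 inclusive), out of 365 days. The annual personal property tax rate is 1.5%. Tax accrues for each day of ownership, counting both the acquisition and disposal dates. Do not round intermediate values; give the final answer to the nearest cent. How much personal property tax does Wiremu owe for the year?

$658.73

Days held (7 October 2018 – 31 January 2019): 117 out of 365
Tax = $137000 × 1.5% × 117/365 = $658.7260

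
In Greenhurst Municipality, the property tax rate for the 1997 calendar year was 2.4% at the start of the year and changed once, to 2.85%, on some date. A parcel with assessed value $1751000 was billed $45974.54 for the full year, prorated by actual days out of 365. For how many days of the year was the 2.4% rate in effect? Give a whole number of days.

Let d = days at the first rate; then 365 − d days at the second rate.
$1751000 × [2.4%·d + 2.85%·(365−d)] / 365 = $45974.54
Solving gives d = 182, so the new rate took effect on July 2, 1997.

182 days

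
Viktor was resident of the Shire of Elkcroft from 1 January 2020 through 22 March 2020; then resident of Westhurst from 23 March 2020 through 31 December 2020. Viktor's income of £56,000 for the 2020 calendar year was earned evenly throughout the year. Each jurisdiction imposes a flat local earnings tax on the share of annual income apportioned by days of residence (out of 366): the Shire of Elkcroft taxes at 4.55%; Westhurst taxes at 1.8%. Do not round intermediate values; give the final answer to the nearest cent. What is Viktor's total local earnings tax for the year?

The Shire of Elkcroft, 1 January – 22 March 2020: 82 days → £56,000 × 4.55% × 82/366 = £570.8634
Westhurst, 23 March – 31 December 2020: 284 days → £56,000 × 1.8% × 284/366 = £782.1639
Total = £1,353.0273

£1,353.03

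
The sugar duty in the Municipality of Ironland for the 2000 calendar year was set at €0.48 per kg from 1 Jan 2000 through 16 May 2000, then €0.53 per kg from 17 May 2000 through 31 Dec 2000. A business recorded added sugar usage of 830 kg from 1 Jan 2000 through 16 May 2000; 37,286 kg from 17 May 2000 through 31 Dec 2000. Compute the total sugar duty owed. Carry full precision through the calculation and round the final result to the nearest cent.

€20159.98

1 Jan – 16 May 2000: 830 kg at €0.48/kg → €398.40
17 May – 31 Dec 2000: 37,286 kg at €0.53/kg → €19761.58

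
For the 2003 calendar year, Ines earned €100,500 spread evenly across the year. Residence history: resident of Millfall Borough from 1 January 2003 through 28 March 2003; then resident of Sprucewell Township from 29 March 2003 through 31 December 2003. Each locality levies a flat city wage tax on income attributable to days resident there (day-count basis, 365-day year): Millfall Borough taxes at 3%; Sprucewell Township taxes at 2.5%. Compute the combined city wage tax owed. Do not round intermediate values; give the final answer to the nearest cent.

Millfall Borough, 1 January – 28 March 2003: 87 days → €100,500 × 3% × 87/365 = €718.6438
Sprucewell Township, 29 March – 31 December 2003: 278 days → €100,500 × 2.5% × 278/365 = €1,913.6301
Total = €2,632.2740

€2,632.27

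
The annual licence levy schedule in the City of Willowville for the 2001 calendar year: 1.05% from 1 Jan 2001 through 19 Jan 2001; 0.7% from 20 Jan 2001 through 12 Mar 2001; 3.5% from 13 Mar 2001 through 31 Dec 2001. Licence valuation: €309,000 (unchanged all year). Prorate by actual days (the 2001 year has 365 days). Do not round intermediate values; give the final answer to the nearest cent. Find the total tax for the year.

1 Jan – 19 Jan 2001: 19 days at 1.05% → €309,000 × 1.05% × 19/365 = €168.8918
20 Jan – 12 Mar 2001: 52 days at 0.7% → €309,000 × 0.7% × 52/365 = €308.1534
13 Mar – 31 Dec 2001: 294 days at 3.5% → €309,000 × 3.5% × 294/365 = €8,711.2603
Total = €9,188.3055

€9,188.31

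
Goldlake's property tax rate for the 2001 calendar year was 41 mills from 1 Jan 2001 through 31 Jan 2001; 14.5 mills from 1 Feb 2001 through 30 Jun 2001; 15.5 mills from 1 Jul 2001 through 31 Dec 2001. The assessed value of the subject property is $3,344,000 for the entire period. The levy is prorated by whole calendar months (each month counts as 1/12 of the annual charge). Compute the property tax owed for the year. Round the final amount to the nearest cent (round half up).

1 Jan – 31 Jan 2001: 1 month at 41 mills → $3,344,000 × 4.1% × 1/12 = $11,425.3333
1 Feb – 30 Jun 2001: 5 months at 14.5 mills → $3,344,000 × 1.45% × 5/12 = $20,203.3333
1 Jul – 31 Dec 2001: 6 months at 15.5 mills → $3,344,000 × 1.55% × 6/12 = $25,916.0000
Total = $57,544.6667

$57,544.67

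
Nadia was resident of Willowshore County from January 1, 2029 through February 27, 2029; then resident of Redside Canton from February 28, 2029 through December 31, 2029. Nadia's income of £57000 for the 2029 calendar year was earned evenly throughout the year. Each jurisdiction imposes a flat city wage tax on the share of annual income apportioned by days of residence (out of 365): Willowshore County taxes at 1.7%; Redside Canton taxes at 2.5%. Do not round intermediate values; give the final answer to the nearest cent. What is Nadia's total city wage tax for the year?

Willowshore County, January 1 – February 27, 2029: 58 days → £57000 × 1.7% × 58/365 = £153.9781
Redside Canton, February 28 – December 31, 2029: 307 days → £57000 × 2.5% × 307/365 = £1198.5616
Total = £1352.5397

£1352.54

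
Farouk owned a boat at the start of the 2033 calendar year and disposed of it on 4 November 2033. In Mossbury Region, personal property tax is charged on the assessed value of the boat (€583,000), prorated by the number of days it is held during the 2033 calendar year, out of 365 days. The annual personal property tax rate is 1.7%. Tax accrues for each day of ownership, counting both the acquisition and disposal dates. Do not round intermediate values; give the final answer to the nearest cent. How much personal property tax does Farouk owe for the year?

Days held (1 January – 4 November 2033): 308 out of 365
Tax = €583,000 × 1.7% × 308/365 = €8,363.2548

€8,363.25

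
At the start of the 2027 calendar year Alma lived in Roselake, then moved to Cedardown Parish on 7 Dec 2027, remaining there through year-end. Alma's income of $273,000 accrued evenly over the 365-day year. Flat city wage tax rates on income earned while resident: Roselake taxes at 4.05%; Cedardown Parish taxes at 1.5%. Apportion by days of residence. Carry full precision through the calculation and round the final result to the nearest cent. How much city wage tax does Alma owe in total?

$10,579.68

Roselake, 1 Jan – 6 Dec 2027: 340 days → $273,000 × 4.05% × 340/365 = $10,299.2055
Cedardown Parish, 7 Dec – 31 Dec 2027: 25 days → $273,000 × 1.5% × 25/365 = $280.4795
Total = $10,579.6849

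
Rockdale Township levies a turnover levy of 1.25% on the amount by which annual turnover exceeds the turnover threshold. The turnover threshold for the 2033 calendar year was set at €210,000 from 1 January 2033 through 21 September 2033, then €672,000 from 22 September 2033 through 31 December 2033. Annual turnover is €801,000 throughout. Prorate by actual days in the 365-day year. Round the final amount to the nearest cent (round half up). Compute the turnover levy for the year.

€5,789.49

1 January – 21 September 2033: 264 days, exemption €210,000 → (€801,000 − €210,000) × 1.25% × 264/365 = €5,343.2877
22 September – 31 December 2033: 101 days, exemption €672,000 → (€801,000 − €672,000) × 1.25% × 101/365 = €446.1986
Total = €5,789.4863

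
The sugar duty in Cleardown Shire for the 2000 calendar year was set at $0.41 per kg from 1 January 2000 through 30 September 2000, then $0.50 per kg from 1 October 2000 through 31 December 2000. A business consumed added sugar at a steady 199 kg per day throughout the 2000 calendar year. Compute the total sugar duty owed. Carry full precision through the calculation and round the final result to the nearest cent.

1 January – 30 September 2000: 274 days × 199 kg/day = 54,526 kg at $0.41/kg → $22,355.66
1 October – 31 December 2000: 92 days × 199 kg/day = 18,308 kg at $0.50/kg → $9,154.00

$31,509.66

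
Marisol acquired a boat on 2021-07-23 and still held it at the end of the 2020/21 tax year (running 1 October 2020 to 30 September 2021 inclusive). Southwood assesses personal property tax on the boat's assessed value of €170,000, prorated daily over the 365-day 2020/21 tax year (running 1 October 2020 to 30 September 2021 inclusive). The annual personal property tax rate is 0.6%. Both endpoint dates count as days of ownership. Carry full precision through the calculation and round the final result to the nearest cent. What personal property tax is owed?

Days held (2021-07-23 to 2021-09-30): 70 out of 365
Tax = €170,000 × 0.6% × 70/365 = €195.6164

€195.62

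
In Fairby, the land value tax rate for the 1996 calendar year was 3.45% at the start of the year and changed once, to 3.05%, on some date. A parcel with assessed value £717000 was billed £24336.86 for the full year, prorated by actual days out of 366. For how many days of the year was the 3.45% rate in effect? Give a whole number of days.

Let d = days at the first rate; then 366 − d days at the second rate.
£717000 × [3.45%·d + 3.05%·(366−d)] / 366 = £24336.86
Solving gives d = 315, so the new rate took effect on 11 November 1996.

315 days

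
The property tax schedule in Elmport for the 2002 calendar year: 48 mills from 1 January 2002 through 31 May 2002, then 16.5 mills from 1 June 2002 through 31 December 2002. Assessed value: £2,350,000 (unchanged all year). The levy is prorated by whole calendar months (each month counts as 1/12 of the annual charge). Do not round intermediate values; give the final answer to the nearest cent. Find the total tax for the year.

1 January – 31 May 2002: 5 months at 48 mills → £2,350,000 × 4.8% × 5/12 = £47,000.0000
1 June – 31 December 2002: 7 months at 16.5 mills → £2,350,000 × 1.65% × 7/12 = £22,618.7500
Total = £69,618.7500

£69,618.75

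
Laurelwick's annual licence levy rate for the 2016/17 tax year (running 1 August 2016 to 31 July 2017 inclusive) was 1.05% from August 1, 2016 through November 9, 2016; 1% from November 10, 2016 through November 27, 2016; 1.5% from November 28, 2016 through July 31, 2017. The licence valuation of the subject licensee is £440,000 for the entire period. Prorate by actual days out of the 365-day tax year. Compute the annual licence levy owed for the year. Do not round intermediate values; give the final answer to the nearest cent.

£5,943.62

August 1 – November 9, 2016: 101 days at 1.05% → £440,000 × 1.05% × 101/365 = £1,278.4110
November 10 – November 27, 2016: 18 days at 1% → £440,000 × 1% × 18/365 = £216.9863
November 28, 2016 – July 31, 2017: 246 days at 1.5% → £440,000 × 1.5% × 246/365 = £4,448.2192
Total = £5,943.6164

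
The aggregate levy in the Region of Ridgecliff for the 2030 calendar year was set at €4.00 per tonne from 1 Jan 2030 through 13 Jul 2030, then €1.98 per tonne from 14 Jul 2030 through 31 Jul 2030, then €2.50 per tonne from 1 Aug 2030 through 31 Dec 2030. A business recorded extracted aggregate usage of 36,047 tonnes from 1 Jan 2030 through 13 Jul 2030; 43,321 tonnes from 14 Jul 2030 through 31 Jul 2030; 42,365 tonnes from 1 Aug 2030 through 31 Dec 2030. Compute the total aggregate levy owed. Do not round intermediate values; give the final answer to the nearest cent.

1 Jan – 13 Jul 2030: 36,047 tonnes at €4.00/tonne → €144,188.00
14 Jul – 31 Jul 2030: 43,321 tonnes at €1.98/tonne → €85,775.58
1 Aug – 31 Dec 2030: 42,365 tonnes at €2.50/tonne → €105,912.50

€335,876.08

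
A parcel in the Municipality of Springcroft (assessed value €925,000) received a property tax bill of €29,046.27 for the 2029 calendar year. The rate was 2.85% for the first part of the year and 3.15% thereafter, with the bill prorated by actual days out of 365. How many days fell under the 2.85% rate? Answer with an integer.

12 days

Let d = days at the first rate; then 365 − d days at the second rate.
€925,000 × [2.85%·d + 3.15%·(365−d)] / 365 = €29,046.27
Solving gives d = 12, so the new rate took effect on 13 Jan 2029.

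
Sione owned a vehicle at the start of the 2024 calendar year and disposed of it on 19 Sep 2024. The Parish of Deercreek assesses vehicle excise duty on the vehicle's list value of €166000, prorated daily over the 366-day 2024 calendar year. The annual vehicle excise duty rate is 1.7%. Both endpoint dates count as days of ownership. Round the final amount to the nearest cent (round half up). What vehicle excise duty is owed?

Days held (1 Jan – 19 Sep 2024): 263 out of 366
Tax = €166000 × 1.7% × 263/366 = €2027.8306

€2027.83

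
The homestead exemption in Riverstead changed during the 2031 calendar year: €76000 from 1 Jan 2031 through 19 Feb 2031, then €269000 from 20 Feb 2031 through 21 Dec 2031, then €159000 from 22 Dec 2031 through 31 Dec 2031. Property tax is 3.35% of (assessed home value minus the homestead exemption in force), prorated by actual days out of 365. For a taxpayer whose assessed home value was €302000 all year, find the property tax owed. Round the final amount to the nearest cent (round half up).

€2092.14

1 Jan – 19 Feb 2031: 50 days, exemption €76000 → (€302000 − €76000) × 3.35% × 50/365 = €1037.1233
20 Feb – 21 Dec 2031: 305 days, exemption €269000 → (€302000 − €269000) × 3.35% × 305/365 = €923.7740
22 Dec – 31 Dec 2031: 10 days, exemption €159000 → (€302000 − €159000) × 3.35% × 10/365 = €131.2466
Total = €2092.1438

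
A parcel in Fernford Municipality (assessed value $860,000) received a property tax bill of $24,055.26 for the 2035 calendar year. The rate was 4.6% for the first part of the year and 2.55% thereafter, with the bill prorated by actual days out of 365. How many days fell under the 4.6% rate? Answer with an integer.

Let d = days at the first rate; then 365 − d days at the second rate.
$860,000 × [4.6%·d + 2.55%·(365−d)] / 365 = $24,055.26
Solving gives d = 44, so the new rate took effect on 14 February 2035.

44 days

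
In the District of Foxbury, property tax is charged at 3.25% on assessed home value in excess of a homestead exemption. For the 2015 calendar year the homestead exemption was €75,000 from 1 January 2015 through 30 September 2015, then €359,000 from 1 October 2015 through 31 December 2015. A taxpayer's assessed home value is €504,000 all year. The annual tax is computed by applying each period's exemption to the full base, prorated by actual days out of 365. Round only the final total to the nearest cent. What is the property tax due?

1 January – 30 September 2015: 273 days, exemption €75,000 → (€504,000 − €75,000) × 3.25% × 273/365 = €10,428.2260
1 October – 31 December 2015: 92 days, exemption €359,000 → (€504,000 − €359,000) × 3.25% × 92/365 = €1,187.8082
Total = €11,616.0342

€11,616.03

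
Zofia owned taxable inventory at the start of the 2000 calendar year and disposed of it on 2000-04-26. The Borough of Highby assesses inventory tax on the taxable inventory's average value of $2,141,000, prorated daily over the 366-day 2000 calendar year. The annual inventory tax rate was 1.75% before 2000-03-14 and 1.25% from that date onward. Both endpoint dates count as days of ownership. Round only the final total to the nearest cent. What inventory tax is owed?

$10,690.38

2000-01-01 to 2000-03-13: 73 days at 1.75% → $2,141,000 × 1.75% × 73/366 = $7,473.0260
2000-03-14 to 2000-04-26: 44 days at 1.25% → $2,141,000 × 1.25% × 44/366 = $3,217.3497
Total = $10,690.3757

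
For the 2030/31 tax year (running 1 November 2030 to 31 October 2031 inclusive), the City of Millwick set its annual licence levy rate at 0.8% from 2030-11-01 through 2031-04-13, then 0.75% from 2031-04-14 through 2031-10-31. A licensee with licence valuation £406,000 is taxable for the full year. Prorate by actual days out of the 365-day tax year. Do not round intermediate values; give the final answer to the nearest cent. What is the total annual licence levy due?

£3,136.21

2030-11-01 to 2031-04-13: 164 days at 0.8% → £406,000 × 0.8% × 164/365 = £1,459.3753
2031-04-14 to 2031-10-31: 201 days at 0.75% → £406,000 × 0.75% × 201/365 = £1,676.8356
Total = £3,136.2110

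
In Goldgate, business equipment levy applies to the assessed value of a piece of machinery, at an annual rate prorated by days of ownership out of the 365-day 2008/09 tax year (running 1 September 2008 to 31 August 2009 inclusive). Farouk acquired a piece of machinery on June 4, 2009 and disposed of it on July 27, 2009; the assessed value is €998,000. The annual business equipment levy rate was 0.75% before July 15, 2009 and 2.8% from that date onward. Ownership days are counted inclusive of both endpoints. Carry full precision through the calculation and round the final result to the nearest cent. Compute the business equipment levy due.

€1,836.05

June 4 – July 14, 2009: 41 days at 0.75% → €998,000 × 0.75% × 41/365 = €840.7808
July 15 – July 27, 2009: 13 days at 2.8% → €998,000 × 2.8% × 13/365 = €995.2658
Total = €1,836.0466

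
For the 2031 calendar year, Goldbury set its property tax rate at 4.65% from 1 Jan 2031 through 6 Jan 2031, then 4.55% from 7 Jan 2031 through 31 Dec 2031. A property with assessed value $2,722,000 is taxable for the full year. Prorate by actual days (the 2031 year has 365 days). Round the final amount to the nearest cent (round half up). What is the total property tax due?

1 Jan – 6 Jan 2031: 6 days at 4.65% → $2,722,000 × 4.65% × 6/365 = $2,080.6521
7 Jan – 31 Dec 2031: 359 days at 4.55% → $2,722,000 × 4.55% × 359/365 = $121,815.0932
Total = $123,895.7452

$123,895.75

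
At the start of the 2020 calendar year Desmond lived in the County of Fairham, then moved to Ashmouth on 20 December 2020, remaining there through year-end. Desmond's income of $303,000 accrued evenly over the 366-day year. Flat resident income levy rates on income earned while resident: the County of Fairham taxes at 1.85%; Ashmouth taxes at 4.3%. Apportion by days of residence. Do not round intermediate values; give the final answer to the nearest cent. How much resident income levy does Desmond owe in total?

The County of Fairham, 1 January – 19 December 2020: 354 days → $303,000 × 1.85% × 354/366 = $5,421.7131
Ashmouth, 20 December – 31 December 2020: 12 days → $303,000 × 4.3% × 12/366 = $427.1803
Total = $5,848.8934

$5,848.89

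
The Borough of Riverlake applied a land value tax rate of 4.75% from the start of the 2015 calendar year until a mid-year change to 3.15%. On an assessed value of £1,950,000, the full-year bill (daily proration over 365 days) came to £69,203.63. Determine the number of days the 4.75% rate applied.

Let d = days at the first rate; then 365 − d days at the second rate.
£1,950,000 × [4.75%·d + 3.15%·(365−d)] / 365 = £69,203.63
Solving gives d = 91, so the new rate took effect on 2 Apr 2015.

91 days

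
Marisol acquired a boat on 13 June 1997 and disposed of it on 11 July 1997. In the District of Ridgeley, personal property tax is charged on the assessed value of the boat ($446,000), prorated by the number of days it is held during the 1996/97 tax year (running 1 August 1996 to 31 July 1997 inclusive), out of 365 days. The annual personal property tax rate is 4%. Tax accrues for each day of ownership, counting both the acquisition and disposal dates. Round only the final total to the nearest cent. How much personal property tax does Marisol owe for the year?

$1,417.42

Days held (13 June – 11 July 1997): 29 out of 365
Tax = $446,000 × 4% × 29/365 = $1,417.4247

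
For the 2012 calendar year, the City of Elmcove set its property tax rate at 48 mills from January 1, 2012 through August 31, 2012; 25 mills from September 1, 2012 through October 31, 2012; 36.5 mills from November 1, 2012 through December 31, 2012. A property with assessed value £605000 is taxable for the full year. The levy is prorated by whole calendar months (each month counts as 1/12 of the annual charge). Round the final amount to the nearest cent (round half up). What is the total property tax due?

January 1 – August 31, 2012: 8 months at 48 mills → £605000 × 4.8% × 8/12 = £19360.0000
September 1 – October 31, 2012: 2 months at 25 mills → £605000 × 2.5% × 2/12 = £2520.8333
November 1 – December 31, 2012: 2 months at 36.5 mills → £605000 × 3.65% × 2/12 = £3680.4167
Total = £25561.2500

£25561.25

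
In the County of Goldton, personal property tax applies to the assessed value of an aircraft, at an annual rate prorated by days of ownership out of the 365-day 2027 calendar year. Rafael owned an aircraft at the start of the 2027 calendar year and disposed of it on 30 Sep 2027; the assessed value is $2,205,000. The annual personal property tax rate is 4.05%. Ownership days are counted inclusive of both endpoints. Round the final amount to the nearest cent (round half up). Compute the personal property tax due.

Days held (1 Jan – 30 Sep 2027): 273 out of 365
Tax = $2,205,000 × 4.05% × 273/365 = $66,793.3767

$66,793.38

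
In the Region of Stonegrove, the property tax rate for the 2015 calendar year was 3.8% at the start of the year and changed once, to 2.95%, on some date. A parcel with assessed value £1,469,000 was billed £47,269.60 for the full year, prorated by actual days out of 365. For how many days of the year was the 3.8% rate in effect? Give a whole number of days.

Let d = days at the first rate; then 365 − d days at the second rate.
£1,469,000 × [3.8%·d + 2.95%·(365−d)] / 365 = £47,269.60
Solving gives d = 115, so the new rate took effect on 26 Apr 2015.

115 days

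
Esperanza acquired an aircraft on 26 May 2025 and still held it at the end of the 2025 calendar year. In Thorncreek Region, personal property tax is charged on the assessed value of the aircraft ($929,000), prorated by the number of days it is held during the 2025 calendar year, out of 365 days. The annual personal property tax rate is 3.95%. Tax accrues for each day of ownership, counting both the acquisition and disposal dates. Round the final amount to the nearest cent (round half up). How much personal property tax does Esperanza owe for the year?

Days held (26 May – 31 December 2025): 220 out of 365
Tax = $929,000 × 3.95% × 220/365 = $22,117.8356

$22,117.84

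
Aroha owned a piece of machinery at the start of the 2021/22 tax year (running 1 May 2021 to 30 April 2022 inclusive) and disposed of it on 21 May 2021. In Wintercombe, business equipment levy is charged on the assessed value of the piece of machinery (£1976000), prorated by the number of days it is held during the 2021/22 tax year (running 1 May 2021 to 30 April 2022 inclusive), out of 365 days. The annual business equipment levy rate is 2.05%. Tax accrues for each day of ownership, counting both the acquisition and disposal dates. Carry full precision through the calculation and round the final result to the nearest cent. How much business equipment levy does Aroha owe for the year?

Days held (1 May – 21 May 2021): 21 out of 365
Tax = £1976000 × 2.05% × 21/365 = £2330.5973

£2330.60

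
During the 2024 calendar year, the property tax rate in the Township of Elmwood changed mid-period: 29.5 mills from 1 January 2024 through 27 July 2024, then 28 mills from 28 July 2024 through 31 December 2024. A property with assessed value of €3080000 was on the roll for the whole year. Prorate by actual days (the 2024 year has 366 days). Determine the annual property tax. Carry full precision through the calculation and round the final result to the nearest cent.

€88878.20

1 January – 27 July 2024: 209 days at 29.5 mills → €3080000 × 2.95% × 209/366 = €51884.5355
28 July – 31 December 2024: 157 days at 28 mills → €3080000 × 2.8% × 157/366 = €36993.6612
Total = €88878.1967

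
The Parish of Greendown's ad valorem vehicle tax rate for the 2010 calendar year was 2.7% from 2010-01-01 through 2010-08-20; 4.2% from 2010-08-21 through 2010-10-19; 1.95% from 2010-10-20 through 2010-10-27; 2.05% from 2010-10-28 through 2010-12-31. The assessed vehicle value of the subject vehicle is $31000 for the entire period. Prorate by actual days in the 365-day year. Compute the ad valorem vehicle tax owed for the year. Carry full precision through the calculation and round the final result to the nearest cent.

$872.46

2010-01-01 to 2010-08-20: 232 days at 2.7% → $31000 × 2.7% × 232/365 = $532.0110
2010-08-21 to 2010-10-19: 60 days at 4.2% → $31000 × 4.2% × 60/365 = $214.0274
2010-10-20 to 2010-10-27: 8 days at 1.95% → $31000 × 1.95% × 8/365 = $13.2493
2010-10-28 to 2010-12-31: 65 days at 2.05% → $31000 × 2.05% × 65/365 = $113.1712
Total = $872.4589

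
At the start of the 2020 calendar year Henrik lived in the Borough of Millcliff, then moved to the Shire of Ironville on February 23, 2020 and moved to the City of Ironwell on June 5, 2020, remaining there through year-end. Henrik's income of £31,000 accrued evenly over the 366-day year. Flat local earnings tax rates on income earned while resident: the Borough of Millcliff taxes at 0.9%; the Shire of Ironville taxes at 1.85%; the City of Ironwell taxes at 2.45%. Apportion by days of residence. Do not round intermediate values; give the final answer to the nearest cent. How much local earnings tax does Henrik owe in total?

The Borough of Millcliff, January 1 – February 22, 2020: 53 days → £31,000 × 0.9% × 53/366 = £40.4016
The Shire of Ironville, February 23 – June 4, 2020: 103 days → £31,000 × 1.85% × 103/366 = £161.3948
The City of Ironwell, June 5 – December 31, 2020: 210 days → £31,000 × 2.45% × 210/366 = £435.7787
Total = £637.5751

£637.58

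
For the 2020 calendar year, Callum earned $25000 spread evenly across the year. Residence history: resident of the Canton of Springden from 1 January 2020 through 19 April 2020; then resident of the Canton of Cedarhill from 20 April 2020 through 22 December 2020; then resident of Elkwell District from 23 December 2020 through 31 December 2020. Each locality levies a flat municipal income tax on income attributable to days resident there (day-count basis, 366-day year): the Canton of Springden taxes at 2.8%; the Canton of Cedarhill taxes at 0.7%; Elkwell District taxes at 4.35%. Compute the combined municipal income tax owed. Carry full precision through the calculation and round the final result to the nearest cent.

The Canton of Springden, 1 January – 19 April 2020: 110 days → $25000 × 2.8% × 110/366 = $210.3825
The Canton of Cedarhill, 20 April – 22 December 2020: 247 days → $25000 × 0.7% × 247/366 = $118.1011
Elkwell District, 23 December – 31 December 2020: 9 days → $25000 × 4.35% × 9/366 = $26.7418
Total = $355.2254

$355.23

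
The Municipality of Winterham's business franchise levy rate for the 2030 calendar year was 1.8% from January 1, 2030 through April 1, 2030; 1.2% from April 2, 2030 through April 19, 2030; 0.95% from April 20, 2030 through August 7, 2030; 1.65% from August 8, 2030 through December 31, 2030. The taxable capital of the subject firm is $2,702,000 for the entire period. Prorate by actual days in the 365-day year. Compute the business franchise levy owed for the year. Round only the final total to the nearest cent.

$39,293.74

January 1 – April 1, 2030: 91 days at 1.8% → $2,702,000 × 1.8% × 91/365 = $12,125.6877
April 2 – April 19, 2030: 18 days at 1.2% → $2,702,000 × 1.2% × 18/365 = $1,598.9918
April 20 – August 7, 2030: 110 days at 0.95% → $2,702,000 × 0.95% × 110/365 = $7,735.8630
August 8 – December 31, 2030: 146 days at 1.65% → $2,702,000 × 1.65% × 146/365 = $17,833.2000
Total = $39,293.7425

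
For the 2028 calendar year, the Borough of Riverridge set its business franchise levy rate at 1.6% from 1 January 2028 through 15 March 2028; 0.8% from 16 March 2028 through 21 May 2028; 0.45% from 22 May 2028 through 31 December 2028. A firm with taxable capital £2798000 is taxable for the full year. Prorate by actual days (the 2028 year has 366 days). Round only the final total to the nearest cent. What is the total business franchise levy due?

£20977.36

1 January – 15 March 2028: 75 days at 1.6% → £2798000 × 1.6% × 75/366 = £9173.7705
16 March – 21 May 2028: 67 days at 0.8% → £2798000 × 0.8% × 67/366 = £4097.6175
22 May – 31 December 2028: 224 days at 0.45% → £2798000 × 0.45% × 224/366 = £7705.9672
Total = £20977.3552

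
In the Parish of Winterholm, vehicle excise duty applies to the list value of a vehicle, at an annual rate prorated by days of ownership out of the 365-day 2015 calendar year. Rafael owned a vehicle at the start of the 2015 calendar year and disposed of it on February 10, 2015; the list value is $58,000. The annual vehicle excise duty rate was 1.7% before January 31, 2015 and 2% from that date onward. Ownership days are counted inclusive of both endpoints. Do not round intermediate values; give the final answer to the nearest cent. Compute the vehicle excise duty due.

$116.00

January 1 – January 30, 2015: 30 days at 1.7% → $58,000 × 1.7% × 30/365 = $81.0411
January 31 – February 10, 2015: 11 days at 2% → $58,000 × 2% × 11/365 = $34.9589
Total = $116.0000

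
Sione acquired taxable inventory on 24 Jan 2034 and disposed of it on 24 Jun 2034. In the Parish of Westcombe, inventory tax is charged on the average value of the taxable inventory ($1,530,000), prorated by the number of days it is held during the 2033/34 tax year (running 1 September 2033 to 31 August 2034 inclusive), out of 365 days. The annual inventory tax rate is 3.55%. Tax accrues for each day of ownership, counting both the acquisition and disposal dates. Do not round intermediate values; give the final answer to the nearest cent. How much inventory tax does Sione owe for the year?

$22,618.85

Days held (24 Jan – 24 Jun 2034): 152 out of 365
Tax = $1,530,000 × 3.55% × 152/365 = $22,618.8493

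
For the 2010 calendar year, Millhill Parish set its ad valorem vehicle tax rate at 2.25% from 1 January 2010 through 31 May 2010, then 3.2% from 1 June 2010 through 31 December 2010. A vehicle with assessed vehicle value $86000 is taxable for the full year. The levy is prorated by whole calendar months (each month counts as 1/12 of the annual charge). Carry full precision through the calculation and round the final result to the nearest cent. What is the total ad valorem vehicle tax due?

1 January – 31 May 2010: 5 months at 2.25% → $86000 × 2.25% × 5/12 = $806.2500
1 June – 31 December 2010: 7 months at 3.2% → $86000 × 3.2% × 7/12 = $1605.3333
Total = $2411.5833

$2411.58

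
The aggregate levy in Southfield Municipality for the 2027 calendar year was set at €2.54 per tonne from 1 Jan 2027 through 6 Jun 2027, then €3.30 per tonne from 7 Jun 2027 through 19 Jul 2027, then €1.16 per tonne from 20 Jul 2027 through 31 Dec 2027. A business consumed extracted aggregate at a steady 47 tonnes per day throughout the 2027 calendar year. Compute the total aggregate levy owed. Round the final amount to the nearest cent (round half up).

€34407.76

1 Jan – 6 Jun 2027: 157 days × 47 tonnes/day = 7,379 tonnes at €2.54/tonne → €18742.66
7 Jun – 19 Jul 2027: 43 days × 47 tonnes/day = 2,021 tonnes at €3.30/tonne → €6669.30
20 Jul – 31 Dec 2027: 165 days × 47 tonnes/day = 7,755 tonnes at €1.16/tonne → €8995.80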